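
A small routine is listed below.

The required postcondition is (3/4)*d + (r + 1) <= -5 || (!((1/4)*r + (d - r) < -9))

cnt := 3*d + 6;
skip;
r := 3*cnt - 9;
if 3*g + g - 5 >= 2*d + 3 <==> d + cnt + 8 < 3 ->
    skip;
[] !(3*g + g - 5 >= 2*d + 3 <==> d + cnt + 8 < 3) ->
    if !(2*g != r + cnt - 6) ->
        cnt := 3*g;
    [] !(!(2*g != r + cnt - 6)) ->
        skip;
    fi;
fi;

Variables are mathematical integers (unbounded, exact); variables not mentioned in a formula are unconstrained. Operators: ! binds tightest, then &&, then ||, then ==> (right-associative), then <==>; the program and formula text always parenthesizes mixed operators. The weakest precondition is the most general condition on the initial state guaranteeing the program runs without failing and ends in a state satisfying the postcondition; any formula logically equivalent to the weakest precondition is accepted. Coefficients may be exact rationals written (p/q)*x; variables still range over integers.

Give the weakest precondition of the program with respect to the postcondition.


Working backward. After the program, the postcondition (3/4)*d + (r + 1) <= -5 || (!((1/4)*r + (d - r) < -9)) must hold; in canonical form it is (3/4)*d + r <= -6 || (!(d < (3/4)*r - 9)).
Then branch requires (3/4)*d + r <= -6 || (!(d < (3/4)*r - 9)); else branch requires ((!(2*g != cnt + r - 6)) ==> ((3/4)*d + r <= -6 || (!(d < (3/4)*r - 9)))) && (2*g != cnt + r - 6 ==> ((3/4)*d + r <= -6 || (!(d < (3/4)*r - 9)))).
Before the if: ((4*g >= 2*d + 8 <==> cnt + d < -5) ==> ((3/4)*d + r <= -6 || (!(d < (3/4)*r - 9)))) && ((!(4*g >= 2*d + 8 <==> cnt + d < -5)) ==> (((!(2*g != cnt + r - 6)) ==> ((3/4)*d + r <= -6 || (!(d < (3/4)*r - 9)))) && (2*g != cnt + r - 6 ==> ((3/4)*d + r <= -6 || (!(d < (3/4)*r - 9))))))
Before r := 3*cnt - 9: ((4*g >= 2*d + 8 <==> cnt + d < -5) ==> (3*cnt + (3/4)*d <= 3 || (!(d < (9/4)*cnt - 63/4)))) && ((!(4*g >= 2*d + 8 <==> cnt + d < -5)) ==> (((!(2*g != 4*cnt - 15)) ==> (3*cnt + (3/4)*d <= 3 || (!(d < (9/4)*cnt - 63/4)))) && (2*g != 4*cnt - 15 ==> (3*cnt + (3/4)*d <= 3 || (!(d < (9/4)*cnt - 63/4))))))
Before skip: ((4*g >= 2*d + 8 <==> cnt + d < -5) ==> (3*cnt + (3/4)*d <= 3 || (!(d < (9/4)*cnt - 63/4)))) && ((!(4*g >= 2*d + 8 <==> cnt + d < -5)) ==> (((!(2*g != 4*cnt - 15)) ==> (3*cnt + (3/4)*d <= 3 || (!(d < (9/4)*cnt - 63/4)))) && (2*g != 4*cnt - 15 ==> (3*cnt + (3/4)*d <= 3 || (!(d < (9/4)*cnt - 63/4))))))
Before cnt := 3*d + 6: ((4*g >= 2*d + 8 <==> 4*d < -11) ==> ((39/4)*d <= -15 || (!((23/4)*d > 9/4)))) && ((!(4*g >= 2*d + 8 <==> 4*d < -11)) ==> (((!(2*g != 12*d + 9)) ==> ((39/4)*d <= -15 || (!((23/4)*d > 9/4)))) && (2*g != 12*d + 9 ==> ((39/4)*d <= -15 || (!((23/4)*d > 9/4))))))
Answer: WP = ((4*g >= 2*d + 8 <==> 4*d < -11) ==> ((39/4)*d <= -15 || (!((23/4)*d > 9/4)))) && ((!(4*g >= 2*d + 8 <==> 4*d < -11)) ==> (((!(2*g != 12*d + 9)) ==> ((39/4)*d <= -15 || (!((23/4)*d > 9/4)))) && (2*g != 12*d + 9 ==> ((39/4)*d <= -15 || (!((23/4)*d > 9/4))))))


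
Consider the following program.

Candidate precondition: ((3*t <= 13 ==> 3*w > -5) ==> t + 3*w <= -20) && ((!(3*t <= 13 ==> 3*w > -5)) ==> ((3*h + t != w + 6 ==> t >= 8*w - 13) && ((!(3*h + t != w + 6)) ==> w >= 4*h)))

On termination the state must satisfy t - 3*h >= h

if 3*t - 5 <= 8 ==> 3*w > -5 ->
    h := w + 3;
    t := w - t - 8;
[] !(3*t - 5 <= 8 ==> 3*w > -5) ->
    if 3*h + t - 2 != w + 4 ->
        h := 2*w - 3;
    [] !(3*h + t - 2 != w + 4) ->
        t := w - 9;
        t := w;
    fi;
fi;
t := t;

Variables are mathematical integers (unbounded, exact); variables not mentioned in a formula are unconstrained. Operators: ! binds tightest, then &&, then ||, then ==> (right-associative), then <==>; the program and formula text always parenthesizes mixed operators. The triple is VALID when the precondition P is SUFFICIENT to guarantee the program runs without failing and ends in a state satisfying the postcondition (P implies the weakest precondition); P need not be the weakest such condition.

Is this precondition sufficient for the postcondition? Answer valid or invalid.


Working backward. After the program, the postcondition t - 3*h >= h must hold; in canonical form it is t >= 4*h.
Before t := t: t >= 4*h
Then branch requires t + 3*w <= -20; else branch requires (3*h + t != w + 6 ==> t >= 8*w - 12) && ((!(3*h + t != w + 6)) ==> w >= 4*h).
Before the if: ((3*t <= 13 ==> 3*w > -5) ==> t + 3*w <= -20) && ((!(3*t <= 13 ==> 3*w > -5)) ==> ((3*h + t != w + 6 ==> t >= 8*w - 12) && ((!(3*h + t != w + 6)) ==> w >= 4*h)))
The weakest precondition is ((3*t <= 13 ==> 3*w > -5) ==> t + 3*w <= -20) && ((!(3*t <= 13 ==> 3*w > -5)) ==> ((3*h + t != w + 6 ==> t >= 8*w - 12) && ((!(3*h + t != w + 6)) ==> w >= 4*h))).
Check whether ((3*t <= 13 ==> 3*w > -5) ==> t + 3*w <= -20) && ((!(3*t <= 13 ==> 3*w > -5)) ==> ((3*h + t != w + 6 ==> t >= 8*w - 13) && ((!(3*h + t != w + 6)) ==> w >= 4*h))) implies it.
Countermodel: at the initial state h = 12, t = -29, w = -2, the precondition holds but the weakest precondition fails.
Answer: invalid


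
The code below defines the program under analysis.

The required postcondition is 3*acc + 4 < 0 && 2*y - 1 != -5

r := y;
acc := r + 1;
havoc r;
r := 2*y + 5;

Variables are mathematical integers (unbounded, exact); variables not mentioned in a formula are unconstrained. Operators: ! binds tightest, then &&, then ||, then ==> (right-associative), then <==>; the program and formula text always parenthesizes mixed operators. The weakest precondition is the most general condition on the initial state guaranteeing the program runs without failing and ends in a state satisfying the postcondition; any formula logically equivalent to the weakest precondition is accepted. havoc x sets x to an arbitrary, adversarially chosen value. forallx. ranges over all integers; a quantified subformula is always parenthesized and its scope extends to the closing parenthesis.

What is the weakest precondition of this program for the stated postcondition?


Working backward. After the program, the postcondition 3*acc + 4 < 0 && 2*y - 1 != -5 must hold; in canonical form it is 3*acc < -4 && 2*y != -4.
Before r := 2*y + 5: 3*acc < -4 && 2*y != -4
Before havoc r: 3*acc < -4 && 2*y != -4
Before acc := r + 1: 3*r < -7 && 2*y != -4
Before r := y: 3*y < -7 && 2*y != -4
Answer: WP = 3*y < -7 && 2*y != -4


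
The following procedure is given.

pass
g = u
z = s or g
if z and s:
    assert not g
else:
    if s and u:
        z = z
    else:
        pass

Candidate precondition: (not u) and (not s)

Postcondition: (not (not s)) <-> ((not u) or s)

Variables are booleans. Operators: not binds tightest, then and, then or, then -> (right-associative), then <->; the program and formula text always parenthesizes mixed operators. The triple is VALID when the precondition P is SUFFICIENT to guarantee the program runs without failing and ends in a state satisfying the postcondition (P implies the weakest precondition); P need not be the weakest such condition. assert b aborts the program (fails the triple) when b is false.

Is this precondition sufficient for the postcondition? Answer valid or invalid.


Working backward. After the program, the postcondition (not (not s)) <-> ((not u) or s) must hold; in canonical form it is s <-> ((not u) or s).
Then branch requires (not g) and (s <-> ((not u) or s)); else branch requires ((s and u) -> (s <-> ((not u) or s))) and ((not (s and u)) -> (s <-> ((not u) or s))).
Before the if: ((z and s) -> ((not g) and (s <-> ((not u) or s)))) and ((not (z and s)) -> (((s and u) -> (s <-> ((not u) or s))) and ((not (s and u)) -> (s <-> ((not u) or s)))))
Before z := s or g: (((s or g) and s) -> ((not g) and (s <-> ((not u) or s)))) and ((not ((s or g) and s)) -> (((s and u) -> (s <-> ((not u) or s))) and ((not (s and u)) -> (s <-> ((not u) or s)))))
Before g := u: (((s or u) and s) -> ((not u) and (s <-> ((not u) or s)))) and ((not ((s or u) and s)) -> (((s and u) -> (s <-> ((not u) or s))) and ((not (s and u)) -> (s <-> ((not u) or s)))))
Before skip: (((s or u) and s) -> ((not u) and (s <-> ((not u) or s)))) and ((not ((s or u) and s)) -> (((s and u) -> (s <-> ((not u) or s))) and ((not (s and u)) -> (s <-> ((not u) or s)))))
The weakest precondition is (((s or u) and s) -> ((not u) and (s <-> ((not u) or s)))) and ((not ((s or u) and s)) -> (((s and u) -> (s <-> ((not u) or s))) and ((not (s and u)) -> (s <-> ((not u) or s))))).
Check whether (not u) and (not s) implies it.
Countermodel: at the initial state s = false, u = false, the precondition holds but the weakest precondition fails.
Answer: invalid


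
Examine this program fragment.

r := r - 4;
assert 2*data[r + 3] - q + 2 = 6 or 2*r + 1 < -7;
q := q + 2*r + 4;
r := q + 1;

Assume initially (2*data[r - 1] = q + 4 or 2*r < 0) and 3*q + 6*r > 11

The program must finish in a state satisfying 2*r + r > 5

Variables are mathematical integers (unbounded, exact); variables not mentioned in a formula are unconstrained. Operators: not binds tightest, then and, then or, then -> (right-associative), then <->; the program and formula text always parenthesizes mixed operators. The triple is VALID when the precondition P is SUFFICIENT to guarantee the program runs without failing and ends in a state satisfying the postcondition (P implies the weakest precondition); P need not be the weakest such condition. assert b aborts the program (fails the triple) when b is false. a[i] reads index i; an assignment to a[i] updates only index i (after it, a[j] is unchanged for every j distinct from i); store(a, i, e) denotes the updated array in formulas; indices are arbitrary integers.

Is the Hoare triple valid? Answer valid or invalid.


Working backward. After the program, the postcondition 2*r + r > 5 must hold; in canonical form it is 3*r > 5.
Before r := q + 1: 3*q > 2
Before q := q + 2*r + 4: 3*q + 6*r > -10
Before assert 2*data[r + 3] - q + 2 = 6 or 2*r + 1 < -7: (2*data[r + 3] = q + 4 or 2*r < -8) and 3*q + 6*r > -10
Before r := r - 4: (2*data[r - 1] = q + 4 or 2*r < 0) and 3*q + 6*r > 14
The weakest precondition is (2*data[r - 1] = q + 4 or 2*r < 0) and 3*q + 6*r > 14.
Check whether (2*data[r - 1] = q + 4 or 2*r < 0) and 3*q + 6*r > 11 implies it.
Countermodel: at the initial state data = {[-2] = 6, elsewhere 6}, q = 6, r = -1, the precondition holds but the weakest precondition fails.
Answer: invalid


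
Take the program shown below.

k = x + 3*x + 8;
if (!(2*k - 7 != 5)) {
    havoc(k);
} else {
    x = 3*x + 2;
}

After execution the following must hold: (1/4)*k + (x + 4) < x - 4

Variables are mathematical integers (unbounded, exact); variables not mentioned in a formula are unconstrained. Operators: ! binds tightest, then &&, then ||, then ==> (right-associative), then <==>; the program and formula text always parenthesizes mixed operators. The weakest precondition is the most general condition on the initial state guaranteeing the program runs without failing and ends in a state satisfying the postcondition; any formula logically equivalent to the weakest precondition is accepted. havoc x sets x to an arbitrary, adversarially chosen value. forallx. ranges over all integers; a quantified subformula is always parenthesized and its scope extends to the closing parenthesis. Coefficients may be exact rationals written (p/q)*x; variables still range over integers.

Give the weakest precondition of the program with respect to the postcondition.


Working backward. After the program, the postcondition (1/4)*k + (x + 4) < x - 4 must hold; in canonical form it is (1/4)*k < -8.
Then branch requires forall k_1. (1/4)*k_1 < -8; else branch requires (1/4)*k < -8.
Before the if: ((!(2*k != 12)) ==> (forall k_1. (1/4)*k_1 < -8)) && (2*k != 12 ==> (1/4)*k < -8)
Before k := x + 3*x + 8: ((!(8*x != -4)) ==> (forall k_1. (1/4)*k_1 < -8)) && (8*x != -4 ==> x < -10)
Answer: WP = ((!(8*x != -4)) ==> (forall k_1. (1/4)*k_1 < -8)) && (8*x != -4 ==> x < -10)


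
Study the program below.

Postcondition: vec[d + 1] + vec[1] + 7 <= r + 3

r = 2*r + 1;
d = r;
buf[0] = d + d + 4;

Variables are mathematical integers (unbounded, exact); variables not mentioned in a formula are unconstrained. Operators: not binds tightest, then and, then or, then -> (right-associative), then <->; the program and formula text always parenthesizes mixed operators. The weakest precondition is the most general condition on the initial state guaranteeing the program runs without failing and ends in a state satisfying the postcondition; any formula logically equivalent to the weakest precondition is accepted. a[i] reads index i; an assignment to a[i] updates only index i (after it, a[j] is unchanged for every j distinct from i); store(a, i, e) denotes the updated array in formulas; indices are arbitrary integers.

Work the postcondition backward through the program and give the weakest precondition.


Working backward. After the program, the postcondition vec[d + 1] + vec[1] + 7 <= r + 3 must hold; in canonical form it is vec[d + 1] + vec[1] <= r - 4.
Before buf[0] := d + d + 4: vec[d + 1] + vec[1] <= r - 4
Before d := r: vec[r + 1] + vec[1] <= r - 4
Before r := 2*r + 1: vec[2*r + 2] + vec[1] <= 2*r - 3
Answer: WP = vec[2*r + 2] + vec[1] <= 2*r - 3


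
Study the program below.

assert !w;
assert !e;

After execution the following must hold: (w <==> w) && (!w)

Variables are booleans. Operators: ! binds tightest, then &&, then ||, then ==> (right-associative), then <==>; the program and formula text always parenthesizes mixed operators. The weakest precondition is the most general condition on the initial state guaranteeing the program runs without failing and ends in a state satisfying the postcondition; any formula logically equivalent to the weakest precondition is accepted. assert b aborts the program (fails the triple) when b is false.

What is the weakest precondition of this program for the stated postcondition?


Working backward. After the program, the postcondition (w <==> w) && (!w) must hold; in canonical form it is !w.
Before assert !e: (!e) && (!w)
Before assert !w: (!w) && (!e)
Answer: WP = (!w) && (!e)


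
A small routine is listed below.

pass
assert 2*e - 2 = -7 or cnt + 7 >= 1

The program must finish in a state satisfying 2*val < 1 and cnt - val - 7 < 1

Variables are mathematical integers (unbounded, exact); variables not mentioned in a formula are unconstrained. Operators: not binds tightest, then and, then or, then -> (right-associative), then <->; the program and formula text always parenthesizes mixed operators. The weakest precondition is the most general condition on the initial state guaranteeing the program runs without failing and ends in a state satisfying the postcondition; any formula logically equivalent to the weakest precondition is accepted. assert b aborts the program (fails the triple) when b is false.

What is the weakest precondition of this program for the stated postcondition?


Working backward. After the program, the postcondition 2*val < 1 and cnt - val - 7 < 1 must hold; in canonical form it is 2*val < 1 and cnt < val + 8.
Before assert 2*e - 2 = -7 or cnt + 7 >= 1: (2*e = -5 or cnt >= -6) and 2*val < 1 and cnt < val + 8
Before skip: (2*e = -5 or cnt >= -6) and 2*val < 1 and cnt < val + 8
Answer: WP = (2*e = -5 or cnt >= -6) and 2*val < 1 and cnt < val + 8


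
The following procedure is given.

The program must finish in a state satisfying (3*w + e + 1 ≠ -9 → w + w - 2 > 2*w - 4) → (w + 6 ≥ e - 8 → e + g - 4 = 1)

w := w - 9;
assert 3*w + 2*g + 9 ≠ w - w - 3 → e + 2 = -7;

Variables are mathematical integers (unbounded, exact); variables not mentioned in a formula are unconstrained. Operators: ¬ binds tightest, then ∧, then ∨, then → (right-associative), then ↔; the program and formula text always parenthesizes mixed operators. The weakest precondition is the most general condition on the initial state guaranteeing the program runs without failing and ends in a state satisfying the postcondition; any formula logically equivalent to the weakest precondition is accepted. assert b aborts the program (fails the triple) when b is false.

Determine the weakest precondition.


Working backward. After the program, the postcondition (3*w + e + 1 ≠ -9 → w + w - 2 > 2*w - 4) → (w + 6 ≥ e - 8 → e + g - 4 = 1) must hold; in canonical form it is w ≥ e - 14 → e + g = 5.
Before assert 3*w + 2*g + 9 ≠ w - w - 3 → e + 2 = -7: (2*g + 3*w ≠ -12 → e = -9) ∧ (w ≥ e - 14 → e + g = 5)
Before w := w - 9: (2*g + 3*w ≠ 15 → e = -9) ∧ (w ≥ e - 5 → e + g = 5)
Answer: WP = (2*g + 3*w ≠ 15 → e = -9) ∧ (w ≥ e - 5 → e + g = 5)


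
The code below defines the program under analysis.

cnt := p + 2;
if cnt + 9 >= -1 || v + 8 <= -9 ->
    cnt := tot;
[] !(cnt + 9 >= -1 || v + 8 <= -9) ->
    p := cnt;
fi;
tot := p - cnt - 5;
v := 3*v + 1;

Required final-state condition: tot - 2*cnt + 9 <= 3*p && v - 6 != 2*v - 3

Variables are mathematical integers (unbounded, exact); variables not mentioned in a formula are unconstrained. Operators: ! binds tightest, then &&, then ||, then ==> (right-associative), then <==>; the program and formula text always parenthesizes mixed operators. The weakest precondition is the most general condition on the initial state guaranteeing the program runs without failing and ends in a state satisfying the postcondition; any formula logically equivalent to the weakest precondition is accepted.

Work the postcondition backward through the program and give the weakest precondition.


Working backward. After the program, the postcondition tot - 2*cnt + 9 <= 3*p && v - 6 != 2*v - 3 must hold; in canonical form it is tot <= 2*cnt + 3*p - 9 && v != -3.
Before v := 3*v + 1: tot <= 2*cnt + 3*p - 9 && 3*v != -4
Before tot := p - cnt - 5: 3*cnt + 2*p >= 4 && 3*v != -4
Then branch requires 2*p + 3*tot >= 4 && 3*v != -4; else branch requires 5*cnt >= 4 && 3*v != -4.
Before the if: ((cnt >= -10 || v <= -17) ==> (2*p + 3*tot >= 4 && 3*v != -4)) && ((!(cnt >= -10 || v <= -17)) ==> (5*cnt >= 4 && 3*v != -4))
Before cnt := p + 2: ((p >= -12 || v <= -17) ==> (2*p + 3*tot >= 4 && 3*v != -4)) && ((!(p >= -12 || v <= -17)) ==> (5*p >= -6 && 3*v != -4))
Answer: WP = ((p >= -12 || v <= -17) ==> (2*p + 3*tot >= 4 && 3*v != -4)) && ((!(p >= -12 || v <= -17)) ==> (5*p >= -6 && 3*v != -4))


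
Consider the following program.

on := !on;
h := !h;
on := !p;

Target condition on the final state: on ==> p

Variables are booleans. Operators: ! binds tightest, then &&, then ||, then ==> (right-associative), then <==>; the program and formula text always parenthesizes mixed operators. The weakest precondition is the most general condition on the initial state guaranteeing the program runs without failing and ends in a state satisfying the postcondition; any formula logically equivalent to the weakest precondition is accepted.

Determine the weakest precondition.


Working backward. After the program, on ==> p must hold.
Before on := !p: (!p) ==> p
Before h := !h: (!p) ==> p
Before on := !on: (!p) ==> p
Answer: WP = (!p) ==> p


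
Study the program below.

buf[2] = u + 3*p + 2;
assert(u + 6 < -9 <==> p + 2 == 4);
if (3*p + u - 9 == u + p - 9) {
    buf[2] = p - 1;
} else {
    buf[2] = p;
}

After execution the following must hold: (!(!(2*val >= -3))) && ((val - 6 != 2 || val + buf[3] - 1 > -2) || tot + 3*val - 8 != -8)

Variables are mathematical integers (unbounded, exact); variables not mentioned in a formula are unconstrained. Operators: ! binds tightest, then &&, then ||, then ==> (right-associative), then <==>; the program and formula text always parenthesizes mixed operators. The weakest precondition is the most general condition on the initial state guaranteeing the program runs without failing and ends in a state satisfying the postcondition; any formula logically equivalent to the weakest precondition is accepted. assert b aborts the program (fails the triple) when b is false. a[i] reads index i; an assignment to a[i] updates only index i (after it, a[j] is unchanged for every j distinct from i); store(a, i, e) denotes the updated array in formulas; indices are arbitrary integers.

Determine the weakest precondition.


Working backward. After the program, the postcondition (!(!(2*val >= -3))) && ((val - 6 != 2 || val + buf[3] - 1 > -2) || tot + 3*val - 8 != -8) must hold; in canonical form it is 2*val >= -3 && (val != 8 || buf[3] + val > -1 || tot + 3*val != 0).
Then branch requires 2*val >= -3 && (val != 8 || buf[3] + val > -1 || tot + 3*val != 0); else branch requires 2*val >= -3 && (val != 8 || buf[3] + val > -1 || tot + 3*val != 0).
Before the if: (2*p == 0 ==> (2*val >= -3 && (val != 8 || buf[3] + val > -1 || tot + 3*val != 0))) && ((!(2*p == 0)) ==> (2*val >= -3 && (val != 8 || buf[3] + val > -1 || tot + 3*val != 0)))
Before assert u + 6 < -9 <==> p + 2 == 4: (u < -15 <==> p == 2) && (2*p == 0 ==> (2*val >= -3 && (val != 8 || buf[3] + val > -1 || tot + 3*val != 0))) && ((!(2*p == 0)) ==> (2*val >= -3 && (val != 8 || buf[3] + val > -1 || tot + 3*val != 0)))
Before buf[2] := u + 3*p + 2: (u < -15 <==> p == 2) && (2*p == 0 ==> (2*val >= -3 && (val != 8 || buf[3] + val > -1 || tot + 3*val != 0))) && ((!(2*p == 0)) ==> (2*val >= -3 && (val != 8 || buf[3] + val > -1 || tot + 3*val != 0)))
Answer: WP = (u < -15 <==> p == 2) && (2*p == 0 ==> (2*val >= -3 && (val != 8 || buf[3] + val > -1 || tot + 3*val != 0))) && ((!(2*p == 0)) ==> (2*val >= -3 && (val != 8 || buf[3] + val > -1 || tot + 3*val != 0)))


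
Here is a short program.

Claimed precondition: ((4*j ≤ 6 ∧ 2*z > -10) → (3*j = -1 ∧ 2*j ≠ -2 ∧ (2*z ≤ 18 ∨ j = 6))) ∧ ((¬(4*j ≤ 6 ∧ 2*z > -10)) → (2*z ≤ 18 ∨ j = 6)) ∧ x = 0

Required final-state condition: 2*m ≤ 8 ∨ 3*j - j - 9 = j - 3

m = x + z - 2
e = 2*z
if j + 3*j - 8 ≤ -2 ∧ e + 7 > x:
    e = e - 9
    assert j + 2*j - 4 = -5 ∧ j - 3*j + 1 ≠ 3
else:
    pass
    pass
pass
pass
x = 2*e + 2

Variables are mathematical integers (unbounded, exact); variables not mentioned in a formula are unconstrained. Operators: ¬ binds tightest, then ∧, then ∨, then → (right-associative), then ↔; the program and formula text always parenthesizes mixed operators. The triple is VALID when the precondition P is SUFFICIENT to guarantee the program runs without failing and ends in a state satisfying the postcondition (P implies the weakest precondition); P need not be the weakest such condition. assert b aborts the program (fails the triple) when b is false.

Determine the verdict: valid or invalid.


Working backward. After the program, the postcondition 2*m ≤ 8 ∨ 3*j - j - 9 = j - 3 must hold; in canonical form it is 2*m ≤ 8 ∨ j = 6.
Before x := 2*e + 2: 2*m ≤ 8 ∨ j = 6
Before skip: 2*m ≤ 8 ∨ j = 6
Before skip: 2*m ≤ 8 ∨ j = 6
Then branch requires 3*j = -1 ∧ 2*j ≠ -2 ∧ (2*m ≤ 8 ∨ j = 6); else branch requires 2*m ≤ 8 ∨ j = 6.
Before the if: ((4*j ≤ 6 ∧ e > x - 7) → (3*j = -1 ∧ 2*j ≠ -2 ∧ (2*m ≤ 8 ∨ j = 6))) ∧ ((¬(4*j ≤ 6 ∧ e > x - 7)) → (2*m ≤ 8 ∨ j = 6))
Before e := 2*z: ((4*j ≤ 6 ∧ 2*z > x - 7) → (3*j = -1 ∧ 2*j ≠ -2 ∧ (2*m ≤ 8 ∨ j = 6))) ∧ ((¬(4*j ≤ 6 ∧ 2*z > x - 7)) → (2*m ≤ 8 ∨ j = 6))
Before m := x + z - 2: ((4*j ≤ 6 ∧ 2*z > x - 7) → (3*j = -1 ∧ 2*j ≠ -2 ∧ (2*x + 2*z ≤ 12 ∨ j = 6))) ∧ ((¬(4*j ≤ 6 ∧ 2*z > x - 7)) → (2*x + 2*z ≤ 12 ∨ j = 6))
The weakest precondition is ((4*j ≤ 6 ∧ 2*z > x - 7) → (3*j = -1 ∧ 2*j ≠ -2 ∧ (2*x + 2*z ≤ 12 ∨ j = 6))) ∧ ((¬(4*j ≤ 6 ∧ 2*z > x - 7)) → (2*x + 2*z ≤ 12 ∨ j = 6)).
Check whether ((4*j ≤ 6 ∧ 2*z > -10) → (3*j = -1 ∧ 2*j ≠ -2 ∧ (2*z ≤ 18 ∨ j = 6))) ∧ ((¬(4*j ≤ 6 ∧ 2*z > -10)) → (2*z ≤ 18 ∨ j = 6)) ∧ x = 0 implies it.
Countermodel: at the initial state j = 2, x = 0, z = 7, the precondition holds but the weakest precondition fails.
Answer: invalid


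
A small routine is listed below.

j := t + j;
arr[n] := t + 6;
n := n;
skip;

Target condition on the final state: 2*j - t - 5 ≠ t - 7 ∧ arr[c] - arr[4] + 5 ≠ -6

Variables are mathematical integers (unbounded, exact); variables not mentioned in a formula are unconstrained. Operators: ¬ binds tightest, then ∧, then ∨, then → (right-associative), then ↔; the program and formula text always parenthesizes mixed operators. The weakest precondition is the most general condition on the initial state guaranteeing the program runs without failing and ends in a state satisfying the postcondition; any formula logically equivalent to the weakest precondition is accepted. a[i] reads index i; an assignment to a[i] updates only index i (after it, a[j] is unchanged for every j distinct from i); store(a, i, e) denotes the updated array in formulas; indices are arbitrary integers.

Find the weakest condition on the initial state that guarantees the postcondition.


Working backward. After the program, the postcondition 2*j - t - 5 ≠ t - 7 ∧ arr[c] - arr[4] + 5 ≠ -6 must hold; in canonical form it is 2*j ≠ 2*t - 2 ∧ arr[c] ≠ arr[4] - 11.
Before skip: 2*j ≠ 2*t - 2 ∧ arr[c] ≠ arr[4] - 11
Before n := n: 2*j ≠ 2*t - 2 ∧ arr[c] ≠ arr[4] - 11
Before arr[n] := t + 6: 2*j ≠ 2*t - 2 ∧ store(arr, n, t + 6)[c] ≠ store(arr, n, t + 6)[4] - 11
Before j := t + j: 2*j ≠ -2 ∧ store(arr, n, t + 6)[c] ≠ store(arr, n, t + 6)[4] - 11
Answer: WP = 2*j ≠ -2 ∧ store(arr, n, t + 6)[c] ≠ store(arr, n, t + 6)[4] - 11


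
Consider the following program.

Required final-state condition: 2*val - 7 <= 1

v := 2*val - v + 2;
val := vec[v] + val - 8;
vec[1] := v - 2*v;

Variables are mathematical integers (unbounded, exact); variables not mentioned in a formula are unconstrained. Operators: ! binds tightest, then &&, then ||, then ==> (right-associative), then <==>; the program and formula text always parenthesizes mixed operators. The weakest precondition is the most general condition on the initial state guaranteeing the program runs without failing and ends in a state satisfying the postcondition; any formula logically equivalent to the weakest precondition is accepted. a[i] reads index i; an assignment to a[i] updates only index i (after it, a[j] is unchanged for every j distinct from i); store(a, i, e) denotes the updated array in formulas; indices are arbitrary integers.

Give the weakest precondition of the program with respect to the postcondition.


Working backward. After the program, the postcondition 2*val - 7 <= 1 must hold; in canonical form it is 2*val <= 8.
Before vec[1] := v - 2*v: 2*val <= 8
Before val := vec[v] + val - 8: 2*vec[v] + 2*val <= 24
Before v := 2*val - v + 2: 2*vec[-v + 2*val + 2] + 2*val <= 24
Answer: WP = 2*vec[-v + 2*val + 2] + 2*val <= 24


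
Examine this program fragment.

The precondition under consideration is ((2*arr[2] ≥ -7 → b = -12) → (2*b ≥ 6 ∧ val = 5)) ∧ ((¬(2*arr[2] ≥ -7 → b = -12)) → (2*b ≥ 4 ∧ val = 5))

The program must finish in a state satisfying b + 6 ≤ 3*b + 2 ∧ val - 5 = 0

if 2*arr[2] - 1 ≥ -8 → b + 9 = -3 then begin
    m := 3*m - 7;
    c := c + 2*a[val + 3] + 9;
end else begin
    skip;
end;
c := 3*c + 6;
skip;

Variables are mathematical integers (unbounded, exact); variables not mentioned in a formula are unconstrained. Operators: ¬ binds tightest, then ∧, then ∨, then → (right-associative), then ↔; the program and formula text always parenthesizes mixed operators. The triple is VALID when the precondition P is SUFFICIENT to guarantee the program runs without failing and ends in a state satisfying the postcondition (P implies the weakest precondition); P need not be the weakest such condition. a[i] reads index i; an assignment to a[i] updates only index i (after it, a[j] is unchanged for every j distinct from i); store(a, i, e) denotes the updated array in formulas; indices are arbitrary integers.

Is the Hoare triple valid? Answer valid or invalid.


Working backward. After the program, the postcondition b + 6 ≤ 3*b + 2 ∧ val - 5 = 0 must hold; in canonical form it is 2*b ≥ 4 ∧ val = 5.
Before skip: 2*b ≥ 4 ∧ val = 5
Before c := 3*c + 6: 2*b ≥ 4 ∧ val = 5
Then branch requires 2*b ≥ 4 ∧ val = 5; else branch requires 2*b ≥ 4 ∧ val = 5.
Before the if: ((2*arr[2] ≥ -7 → b = -12) → (2*b ≥ 4 ∧ val = 5)) ∧ ((¬(2*arr[2] ≥ -7 → b = -12)) → (2*b ≥ 4 ∧ val = 5))
The weakest precondition is ((2*arr[2] ≥ -7 → b = -12) → (2*b ≥ 4 ∧ val = 5)) ∧ ((¬(2*arr[2] ≥ -7 → b = -12)) → (2*b ≥ 4 ∧ val = 5)).
Check whether ((2*arr[2] ≥ -7 → b = -12) → (2*b ≥ 6 ∧ val = 5)) ∧ ((¬(2*arr[2] ≥ -7 → b = -12)) → (2*b ≥ 4 ∧ val = 5)) implies it.
Every state satisfying the precondition satisfies the weakest precondition: the implication holds.
Answer: valid


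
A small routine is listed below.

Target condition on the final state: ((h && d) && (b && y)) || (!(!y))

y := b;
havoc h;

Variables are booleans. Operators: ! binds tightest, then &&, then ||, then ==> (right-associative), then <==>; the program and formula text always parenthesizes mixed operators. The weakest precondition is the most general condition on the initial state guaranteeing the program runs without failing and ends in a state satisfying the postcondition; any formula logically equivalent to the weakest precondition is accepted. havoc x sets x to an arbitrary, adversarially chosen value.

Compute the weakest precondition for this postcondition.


Working backward. After the program, the postcondition ((h && d) && (b && y)) || (!(!y)) must hold; in canonical form it is (h && d && b && y) || y.
Before havoc h: ((d && b && y) || y) && y
Before y := b: ((d && b) || b) && b
Answer: WP = ((d && b) || b) && b


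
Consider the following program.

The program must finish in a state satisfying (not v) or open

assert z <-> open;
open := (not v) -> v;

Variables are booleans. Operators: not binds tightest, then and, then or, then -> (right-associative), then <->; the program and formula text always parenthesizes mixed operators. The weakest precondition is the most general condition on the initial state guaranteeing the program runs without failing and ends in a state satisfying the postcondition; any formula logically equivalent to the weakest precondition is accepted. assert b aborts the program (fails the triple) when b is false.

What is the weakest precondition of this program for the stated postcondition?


Working backward. After the program, (not v) or open must hold.
Before open := (not v) -> v: (not v) or ((not v) -> v)
Before assert z <-> open: (z <-> open) and ((not v) or ((not v) -> v))
Answer: WP = (z <-> open) and ((not v) or ((not v) -> v))


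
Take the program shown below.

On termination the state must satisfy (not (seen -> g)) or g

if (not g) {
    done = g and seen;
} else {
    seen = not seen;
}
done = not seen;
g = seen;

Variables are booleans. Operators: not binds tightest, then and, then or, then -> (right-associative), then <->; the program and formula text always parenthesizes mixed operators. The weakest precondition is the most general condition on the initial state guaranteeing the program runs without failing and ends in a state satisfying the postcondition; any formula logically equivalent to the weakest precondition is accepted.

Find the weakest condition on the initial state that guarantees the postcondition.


Working backward. After the program, (not (seen -> g)) or g must hold.
Before g := seen: seen
Before done := not seen: seen
Then branch requires seen; else branch requires not seen.
Before the if: ((not g) -> seen) and (g -> (not seen))
Answer: WP = ((not g) -> seen) and (g -> (not seen))


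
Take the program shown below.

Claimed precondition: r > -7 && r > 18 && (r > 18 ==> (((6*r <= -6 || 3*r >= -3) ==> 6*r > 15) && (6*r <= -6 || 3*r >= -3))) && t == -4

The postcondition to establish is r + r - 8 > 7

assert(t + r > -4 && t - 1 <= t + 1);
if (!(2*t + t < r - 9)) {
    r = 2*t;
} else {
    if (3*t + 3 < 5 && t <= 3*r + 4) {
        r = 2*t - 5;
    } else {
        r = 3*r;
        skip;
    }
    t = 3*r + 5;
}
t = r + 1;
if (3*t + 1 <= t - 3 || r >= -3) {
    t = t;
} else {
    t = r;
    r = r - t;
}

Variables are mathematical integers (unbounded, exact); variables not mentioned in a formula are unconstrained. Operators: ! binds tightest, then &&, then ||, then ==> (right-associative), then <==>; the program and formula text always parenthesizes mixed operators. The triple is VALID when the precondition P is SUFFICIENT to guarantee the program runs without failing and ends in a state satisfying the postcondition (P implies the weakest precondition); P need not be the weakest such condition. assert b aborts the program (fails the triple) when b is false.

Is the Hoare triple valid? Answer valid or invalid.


Working backward. After the program, the postcondition r + r - 8 > 7 must hold; in canonical form it is 2*r > 15.
Then branch requires 2*r > 15; else branch requires false.
Before the if: ((2*t <= -4 || r >= -3) ==> 2*r > 15) && (2*t <= -4 || r >= -3)
Before t := r + 1: ((2*r <= -6 || r >= -3) ==> 2*r > 15) && (2*r <= -6 || r >= -3)
Then branch requires ((4*t <= -6 || 2*t >= -3) ==> 4*t > 15) && (4*t <= -6 || 2*t >= -3); else branch requires ((3*t < 2 && t <= 3*r + 4) ==> (((4*t <= 4 || 2*t >= 2) ==> 4*t > 25) && (4*t <= 4 || 2*t >= 2))) && ((!(3*t < 2 && t <= 3*r + 4)) ==> (((6*r <= -6 || 3*r >= -3) ==> 6*r > 15) && (6*r <= -6 || 3*r >= -3))).
Before the if: ((!(3*t < r - 9)) ==> (((4*t <= -6 || 2*t >= -3) ==> 4*t > 15) && (4*t <= -6 || 2*t >= -3))) && (3*t < r - 9 ==> (((3*t < 2 && t <= 3*r + 4) ==> (((4*t <= 4 || 2*t >= 2) ==> 4*t > 25) && (4*t <= 4 || 2*t >= 2))) && ((!(3*t < 2 && t <= 3*r + 4)) ==> (((6*r <= -6 || 3*r >= -3) ==> 6*r > 15) && (6*r <= -6 || 3*r >= -3)))))
Before assert t + r > -4 && t - 1 <= t + 1: r + t > -4 && ((!(3*t < r - 9)) ==> (((4*t <= -6 || 2*t >= -3) ==> 4*t > 15) && (4*t <= -6 || 2*t >= -3))) && (3*t < r - 9 ==> (((3*t < 2 && t <= 3*r + 4) ==> (((4*t <= 4 || 2*t >= 2) ==> 4*t > 25) && (4*t <= 4 || 2*t >= 2))) && ((!(3*t < 2 && t <= 3*r + 4)) ==> (((6*r <= -6 || 3*r >= -3) ==> 6*r > 15) && (6*r <= -6 || 3*r >= -3)))))
The weakest precondition is r + t > -4 && ((!(3*t < r - 9)) ==> (((4*t <= -6 || 2*t >= -3) ==> 4*t > 15) && (4*t <= -6 || 2*t >= -3))) && (3*t < r - 9 ==> (((3*t < 2 && t <= 3*r + 4) ==> (((4*t <= 4 || 2*t >= 2) ==> 4*t > 25) && (4*t <= 4 || 2*t >= 2))) && ((!(3*t < 2 && t <= 3*r + 4)) ==> (((6*r <= -6 || 3*r >= -3) ==> 6*r > 15) && (6*r <= -6 || 3*r >= -3))))).
Check whether r > -7 && r > 18 && (r > 18 ==> (((6*r <= -6 || 3*r >= -3) ==> 6*r > 15) && (6*r <= -6 || 3*r >= -3))) && t == -4 implies it.
Countermodel: at the initial state r = 19, t = -4, the precondition holds but the weakest precondition fails.
Answer: invalid


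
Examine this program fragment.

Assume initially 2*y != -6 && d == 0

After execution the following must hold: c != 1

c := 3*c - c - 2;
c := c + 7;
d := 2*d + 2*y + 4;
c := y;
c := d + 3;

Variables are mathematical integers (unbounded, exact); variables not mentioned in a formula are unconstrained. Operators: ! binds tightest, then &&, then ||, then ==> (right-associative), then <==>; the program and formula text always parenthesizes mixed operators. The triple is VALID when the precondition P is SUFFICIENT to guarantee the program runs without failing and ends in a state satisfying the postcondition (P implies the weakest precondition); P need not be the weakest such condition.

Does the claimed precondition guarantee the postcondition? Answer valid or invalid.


Working backward. After the program, c != 1 must hold.
Before c := d + 3: d != -2
Before c := y: d != -2
Before d := 2*d + 2*y + 4: 2*d + 2*y != -6
Before c := c + 7: 2*d + 2*y != -6
Before c := 3*c - c - 2: 2*d + 2*y != -6
The weakest precondition is 2*d + 2*y != -6.
Check whether 2*y != -6 && d == 0 implies it.
Every state satisfying the precondition satisfies the weakest precondition: the implication holds.
Answer: valid


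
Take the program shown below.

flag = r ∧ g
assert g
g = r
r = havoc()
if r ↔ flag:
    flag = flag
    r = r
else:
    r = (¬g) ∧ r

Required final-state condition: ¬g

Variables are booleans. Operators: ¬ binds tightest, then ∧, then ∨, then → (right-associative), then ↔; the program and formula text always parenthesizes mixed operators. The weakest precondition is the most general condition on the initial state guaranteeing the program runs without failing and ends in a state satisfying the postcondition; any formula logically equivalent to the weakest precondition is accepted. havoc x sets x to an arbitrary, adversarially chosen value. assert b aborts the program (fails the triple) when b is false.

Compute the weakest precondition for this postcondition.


Working backward. After the program, ¬g must hold.
Then branch requires ¬g; else branch requires ¬g.
Before the if: ((r ↔ flag) → (¬g)) ∧ ((¬(r ↔ flag)) → (¬g))
Before havoc r: (flag → (¬g)) ∧ ((¬flag) → (¬g))
Before g := r: (flag → (¬r)) ∧ ((¬flag) → (¬r))
Before assert g: g ∧ (flag → (¬r)) ∧ ((¬flag) → (¬r))
Before flag := r ∧ g: g ∧ ((r ∧ g) → (¬r)) ∧ ((¬(r ∧ g)) → (¬r))
Answer: WP = g ∧ ((r ∧ g) → (¬r)) ∧ ((¬(r ∧ g)) → (¬r))


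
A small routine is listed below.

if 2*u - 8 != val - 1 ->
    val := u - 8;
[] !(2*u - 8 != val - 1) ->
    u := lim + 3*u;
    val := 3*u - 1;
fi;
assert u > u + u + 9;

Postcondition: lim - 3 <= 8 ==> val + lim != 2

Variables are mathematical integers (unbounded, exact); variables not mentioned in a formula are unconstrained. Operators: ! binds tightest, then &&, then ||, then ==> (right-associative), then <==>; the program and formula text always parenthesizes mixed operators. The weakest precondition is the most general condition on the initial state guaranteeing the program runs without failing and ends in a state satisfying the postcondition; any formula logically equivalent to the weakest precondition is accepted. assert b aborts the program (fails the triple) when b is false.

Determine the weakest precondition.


Working backward. After the program, the postcondition lim - 3 <= 8 ==> val + lim != 2 must hold; in canonical form it is lim <= 11 ==> lim + val != 2.
Before assert u > u + u + 9: u < -9 && (lim <= 11 ==> lim + val != 2)
Then branch requires u < -9 && (lim <= 11 ==> lim + u != 10); else branch requires lim + 3*u < -9 && (lim <= 11 ==> 4*lim + 9*u != 3).
Before the if: (2*u != val + 7 ==> (u < -9 && (lim <= 11 ==> lim + u != 10))) && ((!(2*u != val + 7)) ==> (lim + 3*u < -9 && (lim <= 11 ==> 4*lim + 9*u != 3)))
Answer: WP = (2*u != val + 7 ==> (u < -9 && (lim <= 11 ==> lim + u != 10))) && ((!(2*u != val + 7)) ==> (lim + 3*u < -9 && (lim <= 11 ==> 4*lim + 9*u != 3)))


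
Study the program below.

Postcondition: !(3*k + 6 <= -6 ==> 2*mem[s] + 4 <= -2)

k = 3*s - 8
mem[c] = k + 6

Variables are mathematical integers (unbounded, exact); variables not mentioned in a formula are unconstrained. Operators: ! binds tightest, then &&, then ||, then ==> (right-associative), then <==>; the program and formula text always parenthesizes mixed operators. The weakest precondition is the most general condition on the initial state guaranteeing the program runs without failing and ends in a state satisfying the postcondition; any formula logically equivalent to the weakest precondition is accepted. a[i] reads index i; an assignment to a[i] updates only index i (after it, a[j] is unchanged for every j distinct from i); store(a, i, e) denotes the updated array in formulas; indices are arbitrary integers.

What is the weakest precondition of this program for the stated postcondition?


Working backward. After the program, the postcondition !(3*k + 6 <= -6 ==> 2*mem[s] + 4 <= -2) must hold; in canonical form it is !(3*k <= -12 ==> 2*mem[s] <= -6).
Before mem[c] := k + 6: !(3*k <= -12 ==> 2*store(mem, c, k + 6)[s] <= -6)
Before k := 3*s - 8: !(9*s <= 12 ==> 2*store(mem, c, 3*s - 2)[s] <= -6)
Answer: WP = !(9*s <= 12 ==> 2*store(mem, c, 3*s - 2)[s] <= -6)


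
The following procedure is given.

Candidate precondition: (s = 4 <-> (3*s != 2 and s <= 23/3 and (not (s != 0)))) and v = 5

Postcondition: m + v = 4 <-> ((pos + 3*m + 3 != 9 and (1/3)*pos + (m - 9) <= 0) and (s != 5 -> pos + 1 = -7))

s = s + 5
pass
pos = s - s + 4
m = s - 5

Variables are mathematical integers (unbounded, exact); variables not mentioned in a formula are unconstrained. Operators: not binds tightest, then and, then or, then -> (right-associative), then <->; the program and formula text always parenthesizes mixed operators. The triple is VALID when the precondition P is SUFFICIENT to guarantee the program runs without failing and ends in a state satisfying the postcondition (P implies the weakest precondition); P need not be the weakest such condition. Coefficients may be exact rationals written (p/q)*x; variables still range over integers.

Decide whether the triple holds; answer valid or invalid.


Working backward. After the program, the postcondition m + v = 4 <-> ((pos + 3*m + 3 != 9 and (1/3)*pos + (m - 9) <= 0) and (s != 5 -> pos + 1 = -7)) must hold; in canonical form it is m + v = 4 <-> (3*m + pos != 6 and m + (1/3)*pos <= 9 and (s != 5 -> pos = -8)).
Before m := s - 5: s + v = 9 <-> (pos + 3*s != 21 and (1/3)*pos + s <= 14 and (s != 5 -> pos = -8))
Before pos := s - s + 4: s + v = 9 <-> (3*s != 17 and s <= 38/3 and (not (s != 5)))
Before skip: s + v = 9 <-> (3*s != 17 and s <= 38/3 and (not (s != 5)))
Before s := s + 5: s + v = 4 <-> (3*s != 2 and s <= 23/3 and (not (s != 0)))
The weakest precondition is s + v = 4 <-> (3*s != 2 and s <= 23/3 and (not (s != 0))).
Check whether (s = 4 <-> (3*s != 2 and s <= 23/3 and (not (s != 0)))) and v = 5 implies it.
Countermodel: at the initial state s = -1, v = 5, the precondition holds but the weakest precondition fails.
Answer: invalid
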